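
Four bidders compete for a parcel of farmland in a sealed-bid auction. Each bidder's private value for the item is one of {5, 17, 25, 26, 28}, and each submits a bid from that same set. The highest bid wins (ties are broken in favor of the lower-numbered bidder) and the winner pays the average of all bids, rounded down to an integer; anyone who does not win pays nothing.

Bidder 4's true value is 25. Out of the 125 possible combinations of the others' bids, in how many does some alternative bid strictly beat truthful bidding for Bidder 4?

49

Others bid (5, 5, 5): truth gives 15; bid 17 gives 17 > 15. Violating.
Others bid (5, 5, 25): truth gives 0; bid 26 gives 10 > 0. Violating.
Others bid (5, 5, 26): truth gives 0; bid 28 gives 9 > 0. Violating.
Others bid (5, 17, 25): truth gives 0; bid 26 gives 7 > 0. Violating.
Others bid (5, 5, 17): truth gives 12; no alternative beats it.
Others bid (5, 5, 28): truth gives 0; no alternative beats it.
(Checking all 125 profiles: 49 have a profitable deviation, 76 do not.)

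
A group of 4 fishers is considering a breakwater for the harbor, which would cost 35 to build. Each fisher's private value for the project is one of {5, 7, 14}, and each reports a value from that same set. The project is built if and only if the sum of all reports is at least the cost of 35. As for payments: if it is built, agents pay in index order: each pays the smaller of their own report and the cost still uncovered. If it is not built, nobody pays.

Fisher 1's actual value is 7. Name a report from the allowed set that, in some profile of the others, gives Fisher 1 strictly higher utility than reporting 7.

5

Suppose Fisher 2 reports 5, Fisher 3 reports 14 and Fisher 4 reports 14.
Report 7: project built, pays 7, utility 7 - 7 = 0.
Report 5: project built, pays 5, utility 7 - 5 = 2.
So reporting 5 beats truth here (2 > 0).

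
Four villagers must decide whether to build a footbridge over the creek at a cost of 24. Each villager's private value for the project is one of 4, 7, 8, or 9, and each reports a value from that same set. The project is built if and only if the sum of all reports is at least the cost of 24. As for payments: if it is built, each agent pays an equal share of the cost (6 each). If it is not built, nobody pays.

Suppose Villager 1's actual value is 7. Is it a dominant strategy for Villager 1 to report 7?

No

Consider the case where Villager 2 reports 4, Villager 3 reports 4 and Villager 4 reports 7.
Truthful report 7: project not built, utility 0.
Report 9 instead: project built, pays 6, utility 7 - 6 = 1.
Since 1 > 0, reporting 9 is strictly better here, so truthful reporting is not dominant.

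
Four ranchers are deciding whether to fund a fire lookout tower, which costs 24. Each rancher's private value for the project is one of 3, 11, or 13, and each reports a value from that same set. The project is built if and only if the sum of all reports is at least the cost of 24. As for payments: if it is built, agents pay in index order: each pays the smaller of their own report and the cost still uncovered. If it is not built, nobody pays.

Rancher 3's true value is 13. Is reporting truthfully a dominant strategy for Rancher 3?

Consider the case where Rancher 1 reports 3, Rancher 2 reports 3 and Rancher 4 reports 11.
Truthful report 13: project built, pays 13, utility 13 - 13 = 0.
Report 11 instead: project built, pays 11, utility 13 - 11 = 2.
Since 2 > 0, reporting 11 is strictly better here, so truthful reporting is not dominant.

No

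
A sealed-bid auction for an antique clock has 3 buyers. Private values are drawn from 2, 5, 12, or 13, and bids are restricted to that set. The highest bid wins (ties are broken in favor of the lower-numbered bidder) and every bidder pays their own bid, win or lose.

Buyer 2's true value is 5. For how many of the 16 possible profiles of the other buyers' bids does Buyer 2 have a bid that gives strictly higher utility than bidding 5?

Others bid (2, 12): truth gives -5; bid 2 gives -2 > -5. Violating.
Others bid (2, 13): truth gives -5; bid 2 gives -2 > -5. Violating.
Others bid (5, 2): truth gives -5; bid 2 gives -2 > -5. Violating.
Others bid (5, 5): truth gives -5; bid 2 gives -2 > -5. Violating.
Others bid (2, 2): truth gives 0; no alternative beats it.
Others bid (2, 5): truth gives 0; no alternative beats it.
(Checking all 16 profiles: 14 have a profitable deviation, 2 do not.)

14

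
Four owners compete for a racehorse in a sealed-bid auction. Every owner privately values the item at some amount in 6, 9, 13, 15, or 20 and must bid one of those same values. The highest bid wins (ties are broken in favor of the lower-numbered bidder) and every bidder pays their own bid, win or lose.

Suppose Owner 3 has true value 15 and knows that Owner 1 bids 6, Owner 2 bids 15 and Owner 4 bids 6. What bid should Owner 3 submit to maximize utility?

20

Bid 6: loses but pays 6, utility -6.
Bid 9: loses but pays 9, utility -9.
Bid 13: loses but pays 13, utility -13.
Bid 15: loses but pays 15, utility -15.
Bid 20: wins, pays 20, utility 15 - 20 = -5.
The best choice is 20 with utility -5.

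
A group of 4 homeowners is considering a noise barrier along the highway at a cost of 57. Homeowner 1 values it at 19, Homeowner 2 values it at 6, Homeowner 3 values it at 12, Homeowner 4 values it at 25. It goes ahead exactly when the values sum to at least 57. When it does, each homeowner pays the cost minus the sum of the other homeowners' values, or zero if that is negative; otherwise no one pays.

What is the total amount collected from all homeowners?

Total value 62 ≥ cost 57, so it is built.
Homeowner 1: others sum to 43; max(0, 57 - 43) = 14.
Homeowner 2: others sum to 56; max(0, 57 - 56) = 1.
Homeowner 3: others sum to 50; max(0, 57 - 50) = 7.
Homeowner 4: others sum to 37; max(0, 57 - 37) = 20.
Total collected = 14 + 1 + 7 + 20 = 42.

42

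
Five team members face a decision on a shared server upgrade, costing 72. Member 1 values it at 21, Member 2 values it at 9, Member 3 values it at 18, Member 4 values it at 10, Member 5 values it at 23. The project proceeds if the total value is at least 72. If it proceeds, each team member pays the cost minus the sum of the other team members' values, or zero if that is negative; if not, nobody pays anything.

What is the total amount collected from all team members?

Total value 81 ≥ cost 72, so it is built.
Member 1: others sum to 60; max(0, 72 - 60) = 12.
Member 2: others sum to 72; max(0, 72 - 72) = 0.
Member 3: others sum to 63; max(0, 72 - 63) = 9.
Member 4: others sum to 71; max(0, 72 - 71) = 1.
Member 5: others sum to 58; max(0, 72 - 58) = 14.
Total collected = 12 + 0 + 9 + 1 + 14 = 36.

36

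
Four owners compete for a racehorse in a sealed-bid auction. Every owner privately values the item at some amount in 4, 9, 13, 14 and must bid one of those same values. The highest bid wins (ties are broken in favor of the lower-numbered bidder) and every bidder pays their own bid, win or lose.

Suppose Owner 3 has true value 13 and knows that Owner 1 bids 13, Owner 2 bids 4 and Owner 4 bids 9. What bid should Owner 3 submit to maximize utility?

14

Bid 4: loses but pays 4, utility -4.
Bid 9: loses but pays 9, utility -9.
Bid 13: loses but pays 13, utility -13.
Bid 14: wins, pays 14, utility 13 - 14 = -1.
The best choice is 14 with utility -1.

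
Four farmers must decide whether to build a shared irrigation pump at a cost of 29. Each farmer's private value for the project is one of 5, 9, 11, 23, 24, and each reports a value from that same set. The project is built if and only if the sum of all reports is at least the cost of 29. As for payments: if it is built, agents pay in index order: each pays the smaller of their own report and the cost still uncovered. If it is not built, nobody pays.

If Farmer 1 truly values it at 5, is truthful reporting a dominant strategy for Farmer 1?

Check each profile of the others' reports and compare truth against every alternative report.
Others report (5, 5, 11): truth gives 0, best alternative gives -4.
Others report (5, 5, 23): truth gives 0, best alternative gives -4.
Others report (5, 5, 24): truth gives 0, best alternative gives -4.
Others report (5, 9, 9): truth gives 0, best alternative gives -4.
Others report (5, 9, 11): truth gives 0, best alternative gives -4.
Others report (5, 9, 23): truth gives 0, best alternative gives -4.
(Remaining 119 profiles checked similarly; truth is weakly best in each.)
In every case the truthful report is at least as good as any alternative, so it is a dominant strategy.

Yes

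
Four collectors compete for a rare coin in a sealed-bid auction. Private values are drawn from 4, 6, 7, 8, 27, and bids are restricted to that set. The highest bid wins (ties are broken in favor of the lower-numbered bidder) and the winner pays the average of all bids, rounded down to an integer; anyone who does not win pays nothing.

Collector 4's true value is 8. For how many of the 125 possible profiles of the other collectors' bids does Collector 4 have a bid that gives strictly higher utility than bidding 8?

Others bid (4, 4, 4): truth gives 3; bid 6 gives 4 > 3. Violating.
Others bid (4, 6, 6): truth gives 2; bid 7 gives 3 > 2. Violating.
Others bid (6, 4, 6): truth gives 2; bid 7 gives 3 > 2. Violating.
Others bid (6, 6, 4): truth gives 2; bid 7 gives 3 > 2. Violating.
Others bid (4, 4, 6): truth gives 3; no alternative beats it.
Others bid (4, 4, 7): truth gives 3; no alternative beats it.
(Checking all 125 profiles: 4 have a profitable deviation, 121 do not.)

4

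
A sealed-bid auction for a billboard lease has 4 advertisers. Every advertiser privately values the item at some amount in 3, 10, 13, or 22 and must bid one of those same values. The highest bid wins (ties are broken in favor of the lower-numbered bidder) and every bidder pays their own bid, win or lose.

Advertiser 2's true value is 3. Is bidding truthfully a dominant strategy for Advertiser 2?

Check each profile of the others' bids and compare truth against every alternative bid.
Others bid (3, 3, 13): truth gives -3, best alternative gives -10.
Others bid (3, 3, 22): truth gives -3, best alternative gives -10.
Others bid (3, 10, 13): truth gives -3, best alternative gives -10.
Others bid (3, 10, 22): truth gives -3, best alternative gives -10.
Others bid (3, 13, 3): truth gives -3, best alternative gives -10.
Others bid (3, 13, 10): truth gives -3, best alternative gives -10.
(Remaining 58 profiles checked similarly; truth is weakly best in each.)
In every case the truthful bid is at least as good as any alternative, so it is a dominant strategy.

Yes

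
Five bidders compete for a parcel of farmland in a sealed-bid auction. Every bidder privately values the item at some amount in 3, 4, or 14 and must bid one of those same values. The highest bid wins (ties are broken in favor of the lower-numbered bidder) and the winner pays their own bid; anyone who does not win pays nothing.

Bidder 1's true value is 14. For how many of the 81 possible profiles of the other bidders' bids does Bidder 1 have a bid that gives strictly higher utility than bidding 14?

16

Others bid (3, 3, 3, 3): truth gives 0; bid 3 gives 11 > 0. Violating.
Others bid (3, 3, 3, 4): truth gives 0; bid 4 gives 10 > 0. Violating.
Others bid (3, 3, 4, 3): truth gives 0; bid 4 gives 10 > 0. Violating.
Others bid (3, 3, 4, 4): truth gives 0; bid 4 gives 10 > 0. Violating.
Others bid (3, 3, 3, 14): truth gives 0; no alternative beats it.
Others bid (3, 3, 4, 14): truth gives 0; no alternative beats it.
(Checking all 81 profiles: 16 have a profitable deviation, 65 do not.)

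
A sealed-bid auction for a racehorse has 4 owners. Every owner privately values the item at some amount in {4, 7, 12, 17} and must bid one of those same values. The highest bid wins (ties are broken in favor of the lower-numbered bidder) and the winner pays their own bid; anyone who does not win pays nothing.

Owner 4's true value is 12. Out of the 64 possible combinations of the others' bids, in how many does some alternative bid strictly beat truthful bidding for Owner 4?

1

Others bid (4, 4, 4): truth gives 0; bid 7 gives 5 > 0. Violating.
Others bid (4, 4, 7): truth gives 0; no alternative beats it.
Others bid (4, 4, 12): truth gives 0; no alternative beats it.
(Checking all 64 profiles: 1 has a profitable deviation, 63 do not.)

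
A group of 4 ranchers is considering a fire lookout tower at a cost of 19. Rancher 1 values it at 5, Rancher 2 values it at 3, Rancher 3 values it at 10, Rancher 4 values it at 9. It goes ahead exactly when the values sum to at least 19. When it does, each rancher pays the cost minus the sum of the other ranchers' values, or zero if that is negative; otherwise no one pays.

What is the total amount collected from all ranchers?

Total value 27 ≥ cost 19, so it is built.
Rancher 1: others sum to 22; max(0, 19 - 22) = 0.
Rancher 2: others sum to 24; max(0, 19 - 24) = 0.
Rancher 3: others sum to 17; max(0, 19 - 17) = 2.
Rancher 4: others sum to 18; max(0, 19 - 18) = 1.
Total collected = 0 + 0 + 2 + 1 = 3.

3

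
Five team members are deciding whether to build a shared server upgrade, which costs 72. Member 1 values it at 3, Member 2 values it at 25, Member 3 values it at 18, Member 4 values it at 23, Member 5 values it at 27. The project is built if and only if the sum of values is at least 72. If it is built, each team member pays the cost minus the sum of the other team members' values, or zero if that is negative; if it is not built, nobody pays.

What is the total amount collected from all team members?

4

Total value 96 ≥ cost 72, so it is built.
Member 1: others sum to 93; max(0, 72 - 93) = 0.
Member 2: others sum to 71; max(0, 72 - 71) = 1.
Member 3: others sum to 78; max(0, 72 - 78) = 0.
Member 4: others sum to 73; max(0, 72 - 73) = 0.
Member 5: others sum to 69; max(0, 72 - 69) = 3.
Total collected = 0 + 1 + 0 + 0 + 3 = 4.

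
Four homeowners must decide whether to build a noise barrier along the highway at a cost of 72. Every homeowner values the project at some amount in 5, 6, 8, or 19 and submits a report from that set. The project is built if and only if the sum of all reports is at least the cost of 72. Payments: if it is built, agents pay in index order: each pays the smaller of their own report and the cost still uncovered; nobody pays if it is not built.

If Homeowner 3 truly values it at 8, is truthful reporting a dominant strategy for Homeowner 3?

Yes

Check each profile of the others' reports and compare truth against every alternative report.
Others report (5, 5, 5): truth gives 0, best alternative gives 0.
Others report (5, 5, 6): truth gives 0, best alternative gives 0.
Others report (5, 5, 8): truth gives 0, best alternative gives 0.
Others report (5, 5, 19): truth gives 0, best alternative gives 0.
Others report (5, 6, 5): truth gives 0, best alternative gives 0.
Others report (5, 6, 6): truth gives 0, best alternative gives 0.
(Remaining 58 profiles checked similarly; truth is weakly best in each.)
In every case the truthful report is at least as good as any alternative, so it is a dominant strategy.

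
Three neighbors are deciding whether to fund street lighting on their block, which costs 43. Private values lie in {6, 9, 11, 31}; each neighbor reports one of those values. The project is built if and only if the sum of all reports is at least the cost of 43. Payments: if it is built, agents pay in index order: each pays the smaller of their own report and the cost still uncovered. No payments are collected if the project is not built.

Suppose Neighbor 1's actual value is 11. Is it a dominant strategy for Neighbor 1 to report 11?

No

Consider the case where Neighbor 2 reports 6 and Neighbor 3 reports 31.
Truthful report 11: project built, pays 11, utility 11 - 11 = 0.
Report 6 instead: project built, pays 6, utility 11 - 6 = 5.
Since 5 > 0, reporting 6 is strictly better here, so truthful reporting is not dominant.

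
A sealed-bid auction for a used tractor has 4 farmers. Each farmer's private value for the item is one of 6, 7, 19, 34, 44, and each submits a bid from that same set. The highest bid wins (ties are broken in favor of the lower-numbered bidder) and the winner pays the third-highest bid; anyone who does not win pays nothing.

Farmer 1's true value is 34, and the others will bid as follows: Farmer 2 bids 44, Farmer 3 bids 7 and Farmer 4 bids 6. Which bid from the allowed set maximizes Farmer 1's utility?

44

Bid 6: loses, pays 0, utility 0.
Bid 7: loses, pays 0, utility 0.
Bid 19: loses, pays 0, utility 0.
Bid 34: loses, pays 0, utility 0.
Bid 44: wins, pays 7, utility 34 - 7 = 27.
The best choice is 44 with utility 27.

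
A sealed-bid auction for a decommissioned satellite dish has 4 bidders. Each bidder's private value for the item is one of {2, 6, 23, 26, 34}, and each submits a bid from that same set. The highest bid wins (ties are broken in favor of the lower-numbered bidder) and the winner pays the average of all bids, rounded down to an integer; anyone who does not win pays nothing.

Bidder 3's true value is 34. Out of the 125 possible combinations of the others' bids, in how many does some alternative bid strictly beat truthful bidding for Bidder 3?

Others bid (2, 2, 2): truth gives 24; bid 6 gives 31 > 24. Violating.
Others bid (2, 2, 6): truth gives 23; bid 6 gives 30 > 23. Violating.
Others bid (2, 2, 23): truth gives 19; bid 23 gives 22 > 19. Violating.
Others bid (2, 2, 26): truth gives 18; bid 26 gives 20 > 18. Violating.
Others bid (2, 2, 34): truth gives 16; no alternative beats it.
Others bid (2, 6, 34): truth gives 15; no alternative beats it.
(Checking all 125 profiles: 36 have a profitable deviation, 89 do not.)

36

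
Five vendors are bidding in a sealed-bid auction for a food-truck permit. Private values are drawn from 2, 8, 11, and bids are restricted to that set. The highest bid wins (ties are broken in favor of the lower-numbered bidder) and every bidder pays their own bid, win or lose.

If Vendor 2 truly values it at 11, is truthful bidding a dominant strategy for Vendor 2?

Consider the case where Vendor 1 bids 2, Vendor 3 bids 2, Vendor 4 bids 2 and Vendor 5 bids 2.
Truthful bid 11: wins, pays 11, utility 11 - 11 = 0.
Bid 8 instead: wins, pays 8, utility 11 - 8 = 3.
Since 3 > 0, bidding 8 is strictly better here, so truthful bidding is not dominant.

No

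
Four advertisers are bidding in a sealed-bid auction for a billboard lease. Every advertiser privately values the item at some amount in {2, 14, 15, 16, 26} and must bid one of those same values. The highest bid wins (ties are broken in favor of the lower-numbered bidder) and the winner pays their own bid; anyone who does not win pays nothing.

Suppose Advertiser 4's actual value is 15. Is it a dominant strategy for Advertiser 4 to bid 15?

No

Consider the case where Advertiser 1 bids 2, Advertiser 2 bids 2 and Advertiser 3 bids 2.
Truthful bid 15: wins, pays 15, utility 15 - 15 = 0.
Bid 14 instead: wins, pays 14, utility 15 - 14 = 1.
Since 1 > 0, bidding 14 is strictly better here, so truthful bidding is not dominant.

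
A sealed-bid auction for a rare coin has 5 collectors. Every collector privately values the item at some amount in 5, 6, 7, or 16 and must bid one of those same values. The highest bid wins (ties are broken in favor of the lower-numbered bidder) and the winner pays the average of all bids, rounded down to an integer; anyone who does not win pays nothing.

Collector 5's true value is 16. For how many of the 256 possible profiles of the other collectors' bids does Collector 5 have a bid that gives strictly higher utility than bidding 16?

Others bid (5, 5, 5, 5): truth gives 9; bid 6 gives 11 > 9. Violating.
Others bid (5, 5, 5, 6): truth gives 9; bid 7 gives 11 > 9. Violating.
Others bid (5, 5, 6, 5): truth gives 9; bid 7 gives 11 > 9. Violating.
Others bid (5, 5, 6, 6): truth gives 9; bid 7 gives 11 > 9. Violating.
Others bid (5, 5, 5, 7): truth gives 9; no alternative beats it.
Others bid (5, 5, 5, 16): truth gives 0; no alternative beats it.
(Checking all 256 profiles: 16 have a profitable deviation, 240 do not.)

16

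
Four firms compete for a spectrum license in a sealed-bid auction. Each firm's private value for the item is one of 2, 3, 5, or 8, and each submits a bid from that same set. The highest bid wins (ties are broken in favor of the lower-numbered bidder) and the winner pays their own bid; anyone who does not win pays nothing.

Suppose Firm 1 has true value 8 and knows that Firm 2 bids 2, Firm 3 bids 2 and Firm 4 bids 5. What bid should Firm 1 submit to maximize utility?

5

Bid 2: loses, pays 0, utility 0.
Bid 3: loses, pays 0, utility 0.
Bid 5: wins, pays 5, utility 8 - 5 = 3.
Bid 8: wins, pays 8, utility 8 - 8 = 0.
The best choice is 5 with utility 3.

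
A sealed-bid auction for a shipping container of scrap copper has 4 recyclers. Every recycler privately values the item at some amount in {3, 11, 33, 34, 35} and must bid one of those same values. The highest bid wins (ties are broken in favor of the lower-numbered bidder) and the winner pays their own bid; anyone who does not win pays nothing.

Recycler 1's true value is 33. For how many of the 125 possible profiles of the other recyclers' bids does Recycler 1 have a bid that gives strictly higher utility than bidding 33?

8

Others bid (3, 3, 3): truth gives 0; bid 3 gives 30 > 0. Violating.
Others bid (3, 3, 11): truth gives 0; bid 11 gives 22 > 0. Violating.
Others bid (3, 11, 3): truth gives 0; bid 11 gives 22 > 0. Violating.
Others bid (3, 11, 11): truth gives 0; bid 11 gives 22 > 0. Violating.
Others bid (3, 3, 33): truth gives 0; no alternative beats it.
Others bid (3, 3, 34): truth gives 0; no alternative beats it.
(Checking all 125 profiles: 8 have a profitable deviation, 117 do not.)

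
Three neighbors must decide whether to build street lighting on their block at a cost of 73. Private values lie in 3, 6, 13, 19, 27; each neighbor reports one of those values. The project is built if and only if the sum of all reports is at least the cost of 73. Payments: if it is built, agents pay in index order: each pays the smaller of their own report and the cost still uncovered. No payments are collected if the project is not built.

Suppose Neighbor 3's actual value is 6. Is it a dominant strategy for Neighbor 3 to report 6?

Check each profile of the others' reports and compare truth against every alternative report.
Others report (3, 3): truth gives 0, best alternative gives 0.
Others report (3, 6): truth gives 0, best alternative gives 0.
Others report (3, 13): truth gives 0, best alternative gives 0.
Others report (3, 19): truth gives 0, best alternative gives 0.
Others report (3, 27): truth gives 0, best alternative gives 0.
Others report (6, 3): truth gives 0, best alternative gives 0.
(Remaining 19 profiles checked similarly; truth is weakly best in each.)
In every case the truthful report is at least as good as any alternative, so it is a dominant strategy.

Yes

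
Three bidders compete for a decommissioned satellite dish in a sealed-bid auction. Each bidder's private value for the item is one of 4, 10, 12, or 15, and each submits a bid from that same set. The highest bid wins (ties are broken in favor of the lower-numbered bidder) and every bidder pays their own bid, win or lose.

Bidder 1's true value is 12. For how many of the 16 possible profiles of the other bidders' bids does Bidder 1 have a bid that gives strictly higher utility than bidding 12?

11

Others bid (4, 4): truth gives 0; bid 4 gives 8 > 0. Violating.
Others bid (4, 10): truth gives 0; bid 10 gives 2 > 0. Violating.
Others bid (4, 15): truth gives -12; bid 15 gives -3 > -12. Violating.
Others bid (10, 4): truth gives 0; bid 10 gives 2 > 0. Violating.
Others bid (4, 12): truth gives 0; no alternative beats it.
Others bid (10, 12): truth gives 0; no alternative beats it.
(Checking all 16 profiles: 11 have a profitable deviation, 5 do not.)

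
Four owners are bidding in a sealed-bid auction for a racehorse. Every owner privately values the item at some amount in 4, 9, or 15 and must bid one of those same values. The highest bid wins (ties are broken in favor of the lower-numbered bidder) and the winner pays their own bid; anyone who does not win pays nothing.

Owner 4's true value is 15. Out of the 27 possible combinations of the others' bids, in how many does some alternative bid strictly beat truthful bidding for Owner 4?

1

Others bid (4, 4, 4): truth gives 0; bid 9 gives 6 > 0. Violating.
Others bid (4, 4, 9): truth gives 0; no alternative beats it.
Others bid (4, 4, 15): truth gives 0; no alternative beats it.
(Checking all 27 profiles: 1 has a profitable deviation, 26 do not.)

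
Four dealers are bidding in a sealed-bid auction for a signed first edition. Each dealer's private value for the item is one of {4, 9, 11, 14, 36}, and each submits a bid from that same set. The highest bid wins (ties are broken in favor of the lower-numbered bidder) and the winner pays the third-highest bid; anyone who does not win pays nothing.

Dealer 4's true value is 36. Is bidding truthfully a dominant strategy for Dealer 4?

Check each profile of the others' bids and compare truth against every alternative bid.
Others bid (4, 4, 14): truth gives 32, best alternative gives 0.
Others bid (4, 14, 4): truth gives 32, best alternative gives 0.
Others bid (14, 4, 4): truth gives 32, best alternative gives 0.
Others bid (4, 9, 14): truth gives 27, best alternative gives 0.
Others bid (4, 14, 9): truth gives 27, best alternative gives 0.
Others bid (9, 4, 14): truth gives 27, best alternative gives 0.
(Remaining 119 profiles checked similarly; truth is weakly best in each.)
In every case the truthful bid is at least as good as any alternative, so it is a dominant strategy.

Yes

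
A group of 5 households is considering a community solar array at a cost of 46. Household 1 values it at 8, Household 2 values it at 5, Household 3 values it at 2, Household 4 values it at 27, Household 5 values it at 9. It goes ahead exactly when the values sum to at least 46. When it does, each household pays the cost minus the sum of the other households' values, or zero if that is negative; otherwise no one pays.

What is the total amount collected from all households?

Total value 51 ≥ cost 46, so it is built.
Household 1: others sum to 43; max(0, 46 - 43) = 3.
Household 2: others sum to 46; max(0, 46 - 46) = 0.
Household 3: others sum to 49; max(0, 46 - 49) = 0.
Household 4: others sum to 24; max(0, 46 - 24) = 22.
Household 5: others sum to 42; max(0, 46 - 42) = 4.
Total collected = 3 + 0 + 0 + 22 + 4 = 29.

29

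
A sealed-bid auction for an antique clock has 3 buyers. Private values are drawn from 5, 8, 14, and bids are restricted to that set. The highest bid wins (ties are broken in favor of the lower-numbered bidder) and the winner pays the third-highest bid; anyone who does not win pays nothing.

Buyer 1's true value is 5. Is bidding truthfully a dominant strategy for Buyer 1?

Check each profile of the others' bids and compare truth against every alternative bid.
Others bid (8, 8): truth gives 0, best alternative gives -3.
Others bid (5, 5): truth gives 0, best alternative gives 0.
Others bid (5, 8): truth gives 0, best alternative gives 0.
Others bid (5, 14): truth gives 0, best alternative gives 0.
Others bid (8, 5): truth gives 0, best alternative gives 0.
Others bid (8, 14): truth gives 0, best alternative gives 0.
(Remaining 3 profiles checked similarly; truth is weakly best in each.)
In every case the truthful bid is at least as good as any alternative, so it is a dominant strategy.

Yes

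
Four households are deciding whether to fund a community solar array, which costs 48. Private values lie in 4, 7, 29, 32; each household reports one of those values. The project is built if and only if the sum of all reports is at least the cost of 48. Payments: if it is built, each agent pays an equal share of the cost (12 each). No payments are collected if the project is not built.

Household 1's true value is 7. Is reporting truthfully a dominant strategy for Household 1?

No

Consider the case where Household 2 reports 4, Household 3 reports 7 and Household 4 reports 32.
Truthful report 7: project built, pays 12, utility 7 - 12 = -5.
Report 4 instead: project not built, utility 0.
Since 0 > -5, reporting 4 is strictly better here, so truthful reporting is not dominant.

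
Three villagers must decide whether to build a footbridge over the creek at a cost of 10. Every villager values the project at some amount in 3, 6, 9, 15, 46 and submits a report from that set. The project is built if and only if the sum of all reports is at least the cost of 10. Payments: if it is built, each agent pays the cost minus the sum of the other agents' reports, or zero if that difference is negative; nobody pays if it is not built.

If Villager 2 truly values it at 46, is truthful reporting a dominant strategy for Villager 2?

Yes

Check each profile of the others' reports and compare truth against every alternative report.
Others report (3, 9): truth gives 46, best alternative gives 46.
Others report (3, 15): truth gives 46, best alternative gives 46.
Others report (3, 46): truth gives 46, best alternative gives 46.
Others report (6, 6): truth gives 46, best alternative gives 46.
Others report (6, 9): truth gives 46, best alternative gives 46.
Others report (6, 15): truth gives 46, best alternative gives 46.
(Remaining 19 profiles checked similarly; truth is weakly best in each.)
In every case the truthful report is at least as good as any alternative, so it is a dominant strategy.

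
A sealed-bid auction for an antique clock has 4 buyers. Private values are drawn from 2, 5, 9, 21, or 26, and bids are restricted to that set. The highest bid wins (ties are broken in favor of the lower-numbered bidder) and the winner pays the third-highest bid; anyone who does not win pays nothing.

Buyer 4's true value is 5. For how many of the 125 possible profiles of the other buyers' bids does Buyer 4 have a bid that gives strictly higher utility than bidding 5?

Others bid (2, 2, 5): truth gives 0; bid 9 gives 3 > 0. Violating.
Others bid (2, 2, 9): truth gives 0; bid 21 gives 3 > 0. Violating.
Others bid (2, 2, 21): truth gives 0; bid 26 gives 3 > 0. Violating.
Others bid (2, 5, 2): truth gives 0; bid 9 gives 3 > 0. Violating.
Others bid (2, 2, 2): truth gives 3; no alternative beats it.
Others bid (2, 2, 26): truth gives 0; no alternative beats it.
(Checking all 125 profiles: 9 have a profitable deviation, 116 do not.)

9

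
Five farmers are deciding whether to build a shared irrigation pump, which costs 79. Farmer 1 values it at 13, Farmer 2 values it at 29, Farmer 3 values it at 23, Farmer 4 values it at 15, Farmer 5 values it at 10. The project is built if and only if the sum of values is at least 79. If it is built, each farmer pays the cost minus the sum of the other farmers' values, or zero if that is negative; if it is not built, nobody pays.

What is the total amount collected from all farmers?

Total value 90 ≥ cost 79, so it is built.
Farmer 1: others sum to 77; max(0, 79 - 77) = 2.
Farmer 2: others sum to 61; max(0, 79 - 61) = 18.
Farmer 3: others sum to 67; max(0, 79 - 67) = 12.
Farmer 4: others sum to 75; max(0, 79 - 75) = 4.
Farmer 5: others sum to 80; max(0, 79 - 80) = 0.
Total collected = 2 + 18 + 12 + 4 + 0 = 36.

36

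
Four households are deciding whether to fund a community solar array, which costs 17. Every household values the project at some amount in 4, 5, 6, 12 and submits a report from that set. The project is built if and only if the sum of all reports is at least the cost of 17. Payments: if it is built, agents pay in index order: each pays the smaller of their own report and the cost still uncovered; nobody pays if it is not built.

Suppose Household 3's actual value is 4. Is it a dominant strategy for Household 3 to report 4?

Yes

Check each profile of the others' reports and compare truth against every alternative report.
Others report (4, 4, 4): truth gives 0, best alternative gives -1.
Others report (4, 4, 5): truth gives 0, best alternative gives -1.
Others report (4, 4, 6): truth gives 0, best alternative gives -1.
Others report (4, 4, 12): truth gives 0, best alternative gives -1.
Others report (4, 5, 4): truth gives 0, best alternative gives -1.
Others report (4, 5, 5): truth gives 0, best alternative gives -1.
(Remaining 58 profiles checked similarly; truth is weakly best in each.)
In every case the truthful report is at least as good as any alternative, so it is a dominant strategy.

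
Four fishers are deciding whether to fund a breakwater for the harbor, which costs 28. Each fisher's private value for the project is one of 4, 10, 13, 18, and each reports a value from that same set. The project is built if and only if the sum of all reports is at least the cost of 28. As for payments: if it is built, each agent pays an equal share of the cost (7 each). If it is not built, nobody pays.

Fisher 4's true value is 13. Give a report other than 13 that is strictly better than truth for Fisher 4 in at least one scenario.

Suppose Fisher 1 reports 4, Fisher 2 reports 4 and Fisher 3 reports 4.
Report 13: project not built, utility 0.
Report 18: project built, pays 7, utility 13 - 7 = 6.
So reporting 18 beats truth here (6 > 0).

18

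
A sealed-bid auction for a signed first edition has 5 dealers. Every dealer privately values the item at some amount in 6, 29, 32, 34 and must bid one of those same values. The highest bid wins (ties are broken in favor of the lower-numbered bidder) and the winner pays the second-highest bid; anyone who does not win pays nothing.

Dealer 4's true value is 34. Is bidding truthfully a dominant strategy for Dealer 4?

Check each profile of the others' bids and compare truth against every alternative bid.
Others bid (6, 6, 32, 6): truth gives 2, best alternative gives 0.
Others bid (6, 6, 32, 29): truth gives 2, best alternative gives 0.
Others bid (6, 6, 32, 32): truth gives 2, best alternative gives 0.
Others bid (6, 29, 32, 6): truth gives 2, best alternative gives 0.
Others bid (6, 29, 32, 29): truth gives 2, best alternative gives 0.
Others bid (6, 29, 32, 32): truth gives 2, best alternative gives 0.
(Remaining 250 profiles checked similarly; truth is weakly best in each.)
In every case the truthful bid is at least as good as any alternative, so it is a dominant strategy.

Yes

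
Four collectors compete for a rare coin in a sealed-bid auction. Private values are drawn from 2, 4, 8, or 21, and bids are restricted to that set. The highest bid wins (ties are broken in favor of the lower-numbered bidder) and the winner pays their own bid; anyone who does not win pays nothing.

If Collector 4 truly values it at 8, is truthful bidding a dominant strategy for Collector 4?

No

Consider the case where Collector 1 bids 2, Collector 2 bids 2 and Collector 3 bids 2.
Truthful bid 8: wins, pays 8, utility 8 - 8 = 0.
Bid 4 instead: wins, pays 4, utility 8 - 4 = 4.
Since 4 > 0, bidding 4 is strictly better here, so truthful bidding is not dominant.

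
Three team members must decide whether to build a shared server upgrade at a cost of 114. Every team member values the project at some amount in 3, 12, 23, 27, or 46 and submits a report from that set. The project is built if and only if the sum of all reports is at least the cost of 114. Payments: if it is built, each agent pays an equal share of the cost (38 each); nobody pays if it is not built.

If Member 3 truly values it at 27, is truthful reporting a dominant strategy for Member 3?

Consider the case where Member 1 reports 46 and Member 2 reports 46.
Truthful report 27: project built, pays 38, utility 27 - 38 = -11.
Report 3 instead: project not built, utility 0.
Since 0 > -11, reporting 3 is strictly better here, so truthful reporting is not dominant.

No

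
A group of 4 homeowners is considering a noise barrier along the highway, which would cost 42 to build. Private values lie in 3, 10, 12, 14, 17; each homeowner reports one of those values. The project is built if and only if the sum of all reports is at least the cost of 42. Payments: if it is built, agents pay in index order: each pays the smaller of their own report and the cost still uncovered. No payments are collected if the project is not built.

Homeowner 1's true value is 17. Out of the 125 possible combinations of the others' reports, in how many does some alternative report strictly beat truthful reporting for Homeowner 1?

94

Others report (3, 10, 17): truth gives 0; report 12 gives 5 > 0. Violating.
Others report (3, 12, 14): truth gives 0; report 14 gives 3 > 0. Violating.
Others report (3, 12, 17): truth gives 0; report 10 gives 7 > 0. Violating.
Others report (3, 14, 12): truth gives 0; report 14 gives 3 > 0. Violating.
Others report (3, 3, 3): truth gives 0; no alternative beats it.
Others report (3, 3, 10): truth gives 0; no alternative beats it.
(Checking all 125 profiles: 94 have a profitable deviation, 31 do not.)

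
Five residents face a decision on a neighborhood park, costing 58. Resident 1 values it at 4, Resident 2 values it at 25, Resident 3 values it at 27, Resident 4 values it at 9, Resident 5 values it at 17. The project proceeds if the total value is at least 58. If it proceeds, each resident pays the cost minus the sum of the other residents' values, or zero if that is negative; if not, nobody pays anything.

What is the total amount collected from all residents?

4

Total value 82 ≥ cost 58, so it is built.
Resident 1: others sum to 78; max(0, 58 - 78) = 0.
Resident 2: others sum to 57; max(0, 58 - 57) = 1.
Resident 3: others sum to 55; max(0, 58 - 55) = 3.
Resident 4: others sum to 73; max(0, 58 - 73) = 0.
Resident 5: others sum to 65; max(0, 58 - 65) = 0.
Total collected = 0 + 1 + 3 + 0 + 0 = 4.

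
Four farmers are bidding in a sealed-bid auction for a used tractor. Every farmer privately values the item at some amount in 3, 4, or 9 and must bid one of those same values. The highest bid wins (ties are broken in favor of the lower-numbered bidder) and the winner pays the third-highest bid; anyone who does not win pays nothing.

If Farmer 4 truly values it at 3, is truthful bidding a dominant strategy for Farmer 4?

Yes

Check each profile of the others' bids and compare truth against every alternative bid.
Others bid (3, 3, 3): truth gives 0, best alternative gives 0.
Others bid (3, 3, 4): truth gives 0, best alternative gives 0.
Others bid (3, 3, 9): truth gives 0, best alternative gives 0.
Others bid (3, 4, 3): truth gives 0, best alternative gives 0.
Others bid (3, 4, 4): truth gives 0, best alternative gives 0.
Others bid (3, 4, 9): truth gives 0, best alternative gives 0.
(Remaining 21 profiles checked similarly; truth is weakly best in each.)
In every case the truthful bid is at least as good as any alternative, so it is a dominant strategy.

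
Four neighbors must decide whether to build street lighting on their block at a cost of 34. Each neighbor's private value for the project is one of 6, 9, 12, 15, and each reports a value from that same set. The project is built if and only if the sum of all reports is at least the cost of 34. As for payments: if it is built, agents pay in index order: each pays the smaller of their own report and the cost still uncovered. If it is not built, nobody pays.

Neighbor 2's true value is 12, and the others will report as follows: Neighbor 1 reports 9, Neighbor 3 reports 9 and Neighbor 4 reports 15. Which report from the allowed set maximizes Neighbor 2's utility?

6

Report 6: project built, pays 6, utility 12 - 6 = 6.
Report 9: project built, pays 9, utility 12 - 9 = 3.
Report 12: project built, pays 12, utility 12 - 12 = 0.
Report 15: project built, pays 15, utility 12 - 15 = -3.
The best choice is 6 with utility 6.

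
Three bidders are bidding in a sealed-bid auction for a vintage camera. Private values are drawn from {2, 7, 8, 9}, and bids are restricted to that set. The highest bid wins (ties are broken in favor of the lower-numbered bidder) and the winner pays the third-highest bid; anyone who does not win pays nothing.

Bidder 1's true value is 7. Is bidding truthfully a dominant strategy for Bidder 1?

No

Consider the case where Bidder 2 bids 2 and Bidder 3 bids 8.
Truthful bid 7: loses, pays 0, utility 0.
Bid 8 instead: wins, pays 2, utility 7 - 2 = 5.
Since 5 > 0, bidding 8 is strictly better here, so truthful bidding is not dominant.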